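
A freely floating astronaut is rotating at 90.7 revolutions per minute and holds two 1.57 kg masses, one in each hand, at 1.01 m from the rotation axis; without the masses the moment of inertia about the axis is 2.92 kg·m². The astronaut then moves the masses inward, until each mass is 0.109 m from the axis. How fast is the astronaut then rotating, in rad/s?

ω₂ ≈ 19.7 rad/s

No external torque acts about the spin axis, so angular momentum is conserved.
I₁ = 2.92 + 2(1.57)(1.01)² = 6.123 kg·m²; I₂ = 2.92 + 2(1.57)(0.109)² = 2.957 kg·m².
ω₂ = I₁ω₁ / I₂ = (6.123)(90.7 rpm) / (2.957) = 187.8 rpm = 19.67 rad/s.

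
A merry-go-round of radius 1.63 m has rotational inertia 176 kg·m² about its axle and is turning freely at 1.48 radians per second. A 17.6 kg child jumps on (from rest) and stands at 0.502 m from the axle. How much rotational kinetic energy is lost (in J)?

The added mass arrives with no angular momentum about the axle, and any external torque about the axle is negligible, so the system's angular momentum is conserved.
Added inertia Σmr² = (17.6)(0.502)² = 4.435 kg·m²; I_f = 176.0 + 4.435 = 180.4 kg·m².
ω_f = I_p ω_i / I_f = (176.0)(1.48) / 180.4 = 1.444 rad/s.
KE_i = ½(176.0)(1.480 rad/s)² = 192.8 J; KE_f = ½(180.4)(1.444)² = 188.0 J.

energy lost ≈ 4.74 J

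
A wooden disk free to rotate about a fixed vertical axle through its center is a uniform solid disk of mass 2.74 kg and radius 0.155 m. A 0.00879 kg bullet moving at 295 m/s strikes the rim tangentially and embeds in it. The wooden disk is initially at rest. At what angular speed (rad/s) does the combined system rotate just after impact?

About the axle the impulsive forces during the collision are internal, so angular momentum about that axis is conserved.
I_p = ½(2.74)(0.155)² = 0.03291 kg·m². Taking the sense of the bullet's angular momentum as positive, L_{bullet} = m v R = (0.00879)(295)(0.155) = 0.4019 kg·m²/s.
L_i = 0 + 0.4019 = 0.4019 kg·m²/s.
After sticking, I_f = I_p + m R² = 0.03291 + (0.00879)(0.155)² = 0.03313 kg·m².
ω_f = L_i / I_f = 0.4019 / 0.03313 = 12.13 rad/s.

|ω_f| ≈ 12.1 rad/s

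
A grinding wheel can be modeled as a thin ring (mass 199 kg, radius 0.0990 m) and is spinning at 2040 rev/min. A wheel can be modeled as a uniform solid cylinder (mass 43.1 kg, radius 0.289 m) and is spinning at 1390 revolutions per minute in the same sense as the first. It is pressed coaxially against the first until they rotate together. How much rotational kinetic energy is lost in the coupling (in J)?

No external torque acts about the common axis, so total angular momentum is conserved.
Moments of inertia: I_A = (199)(0.0990)² = 1.950 kg·m²; I_B = ½(43.1)(0.289)² = 1.800 kg·m².
Taking A's sense as positive: L = (1.950)(2040) + (1.800)(1390) = 6481 kg·m²·rpm.
Combined I = 1.950 + 1.800 = 3.750 kg·m².
ω_f = L / I = 6481 / 3.750 = 1728 rpm.
KE_i = ½ΣIω² = 63570 J; KE_f = ½(3.750)(181.0)² = 61400 J.

ΔKE lost ≈ 2170 J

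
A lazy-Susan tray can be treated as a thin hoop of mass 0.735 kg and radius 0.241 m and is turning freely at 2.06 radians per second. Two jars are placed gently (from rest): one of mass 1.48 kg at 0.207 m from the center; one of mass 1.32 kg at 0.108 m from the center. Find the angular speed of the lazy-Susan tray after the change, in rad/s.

ω_f ≈ 0.724 rad/s

No external torque acts about the center; L_before = L_after.
I_p = (0.735)(0.241)² = 0.04269 kg·m².
Added inertia Σmr² = (1.48)(0.207)² + (1.32)(0.108)² = 0.07881 kg·m²; I_f = 0.04269 + 0.07881 = 0.1215 kg·m².
ω_f = I_p ω_i / I_f = (0.04269)(2.06) / 0.1215 = 0.7238 rad/s.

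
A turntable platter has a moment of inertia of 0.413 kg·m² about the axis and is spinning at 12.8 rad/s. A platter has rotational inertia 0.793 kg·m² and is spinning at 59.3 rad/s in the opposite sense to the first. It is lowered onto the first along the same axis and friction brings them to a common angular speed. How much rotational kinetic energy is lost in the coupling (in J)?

ΔKE lost ≈ 706 J

No external torque acts about the common axis, so total angular momentum is conserved.
Taking A's sense as positive: L = (0.4130)(12.8) − (0.7930)(59.3) = -41.74 kg·m²·rad/s.
Combined I = 0.4130 + 0.7930 = 1.206 kg·m².
ω_f = L / I = -41.74 / 1.206 = -34.61 rad/s.
KE_i = ½ΣIω² = 1428 J; KE_f = ½(1.206)(34.61)² = 722.3 J.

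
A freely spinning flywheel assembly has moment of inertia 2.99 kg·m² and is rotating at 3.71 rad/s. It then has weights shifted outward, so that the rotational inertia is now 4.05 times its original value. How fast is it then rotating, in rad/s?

ω₂ ≈ 0.916 rad/s

Angular momentum about the spin axis is conserved since the torque about it is zero.
I₂ = 4.05 × 2.99 = 12.11 kg·m².
ω₂ = I₁ω₁ / I₂ = (2.990)(3.71 rad/s) / (12.11) = 0.9160 rad/s.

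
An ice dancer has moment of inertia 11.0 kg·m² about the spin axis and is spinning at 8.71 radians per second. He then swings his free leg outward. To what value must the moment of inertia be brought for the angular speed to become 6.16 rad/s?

No external torque acts about the spin axis, so angular momentum is conserved.
I₂ = I₁ω₁ / ω₂ = (11.0)(8.71) / (6.16) = 15.55 kg·m².

I₂ ≈ 15.6 kg·m²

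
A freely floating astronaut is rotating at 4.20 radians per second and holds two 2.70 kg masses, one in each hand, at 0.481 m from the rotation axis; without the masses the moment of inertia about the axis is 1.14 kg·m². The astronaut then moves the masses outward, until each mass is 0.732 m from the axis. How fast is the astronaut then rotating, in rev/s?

ω₂ ≈ 0.396 rev/s

No external torque acts about the spin axis, so angular momentum is conserved.
I₁ = 1.14 + 2(2.70)(0.481)² = 2.389 kg·m²; I₂ = 1.14 + 2(2.70)(0.732)² = 4.033 kg·m².
ω₂ = I₁ω₁ / I₂ = (2.389)(4.20 rad/s) / (4.033) = 2.488 rad/s = 0.3960 rev/s.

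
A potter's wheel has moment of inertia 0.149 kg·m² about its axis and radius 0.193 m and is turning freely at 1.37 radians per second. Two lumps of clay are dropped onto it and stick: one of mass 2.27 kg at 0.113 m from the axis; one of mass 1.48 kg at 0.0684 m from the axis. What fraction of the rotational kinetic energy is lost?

The added mass arrives with no angular momentum about the axis, and any external torque about the axis is negligible, so the system's angular momentum is conserved.
Added inertia Σmr² = (2.27)(0.113)² + (1.48)(0.0684)² = 0.03591 kg·m²; I_f = 0.1490 + 0.03591 = 0.1849 kg·m².
ω_f = I_p ω_i / I_f = (0.1490)(1.37) / 0.1849 = 1.104 rad/s.
KE_i = ½(0.1490)(1.370 rad/s)² = 0.1398 J; KE_f = ½(0.1849)(1.104)² = 0.1127 J.
Fraction lost = 0.1942.

fraction ≈ 0.194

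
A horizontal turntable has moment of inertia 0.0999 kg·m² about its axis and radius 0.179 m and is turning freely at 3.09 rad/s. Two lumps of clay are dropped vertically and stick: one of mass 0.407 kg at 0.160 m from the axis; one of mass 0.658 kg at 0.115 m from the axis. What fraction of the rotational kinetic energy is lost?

The added mass arrives with no angular momentum about the axis, and any external torque about the axis is negligible, so the system's angular momentum is conserved.
Added inertia Σmr² = (0.407)(0.160)² + (0.658)(0.115)² = 0.01912 kg·m²; I_f = 0.09990 + 0.01912 = 0.1190 kg·m².
ω_f = I_p ω_i / I_f = (0.09990)(3.09) / 0.1190 = 2.594 rad/s.
KE_i = ½(0.09990)(3.090 rad/s)² = 0.4769 J; KE_f = ½(0.1190)(2.594)² = 0.4003 J.
Fraction lost = 0.1607.

fraction ≈ 0.161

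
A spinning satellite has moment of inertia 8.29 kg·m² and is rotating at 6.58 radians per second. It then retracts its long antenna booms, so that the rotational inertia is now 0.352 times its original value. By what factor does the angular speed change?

With no external torque about the axis, L is conserved: I₁ω₁ = I₂ω₂.
I₂ = 0.352 × 8.29 = 2.918 kg·m².
ω₂/ω₁ = I₁/I₂ = 8.290 / 2.918 = 2.841.

ω₂/ω₁ ≈ 2.84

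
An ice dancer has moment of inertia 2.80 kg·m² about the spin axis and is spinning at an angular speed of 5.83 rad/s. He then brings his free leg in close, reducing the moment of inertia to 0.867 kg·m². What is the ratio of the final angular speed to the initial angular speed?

ω₂/ω₁ ≈ 3.23

Angular momentum about the spin axis is conserved since the torque about it is zero.
ω₂/ω₁ = I₁/I₂ = 2.800 / 0.8670 = 3.230.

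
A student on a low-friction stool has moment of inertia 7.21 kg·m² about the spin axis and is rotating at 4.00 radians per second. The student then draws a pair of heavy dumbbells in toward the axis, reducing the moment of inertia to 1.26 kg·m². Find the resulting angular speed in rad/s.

ω₂ ≈ 22.9 rad/s

With no external torque about the axis, L is conserved: I₁ω₁ = I₂ω₂.
ω₂ = I₁ω₁ / I₂ = (7.210)(4.00 rad/s) / (1.260) = 22.89 rad/s.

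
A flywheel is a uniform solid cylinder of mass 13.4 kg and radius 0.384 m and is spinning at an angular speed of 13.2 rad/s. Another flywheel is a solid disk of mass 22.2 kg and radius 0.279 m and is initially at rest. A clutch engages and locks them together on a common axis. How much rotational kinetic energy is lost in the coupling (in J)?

ΔKE lost ≈ 40.2 J

The coupling torques are internal; angular momentum about the shared axis is conserved.
Moments of inertia: I_A = ½(13.4)(0.384)² = 0.9880 kg·m²; I_B = ½(22.2)(0.279)² = 0.8640 kg·m².
Taking A's sense as positive: L = (0.9880)(13.2) = 13.04 kg·m²·rad/s.
Combined I = 0.9880 + 0.8640 = 1.852 kg·m².
ω_f = L / I = 13.04 / 1.852 = 7.042 rad/s.
KE_i = ½ΣIω² = 86.07 J; KE_f = ½(1.852)(7.042)² = 45.91 J.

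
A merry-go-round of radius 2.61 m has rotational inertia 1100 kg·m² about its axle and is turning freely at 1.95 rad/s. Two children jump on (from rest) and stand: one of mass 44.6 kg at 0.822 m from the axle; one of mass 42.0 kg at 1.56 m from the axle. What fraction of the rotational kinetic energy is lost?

The added mass arrives with no angular momentum about the axle, and any external torque about the axle is negligible, so the system's angular momentum is conserved.
Added inertia Σmr² = (44.6)(0.822)² + (42.0)(1.56)² = 132.3 kg·m²; I_f = 1100 + 132.3 = 1232 kg·m².
ω_f = I_p ω_i / I_f = (1100)(1.95) / 1232 = 1.741 rad/s.
KE_i = ½(1100)(1.950 rad/s)² = 2091 J; KE_f = ½(1232)(1.741)² = 1867 J.
Fraction lost = 0.1074.

fraction ≈ 0.107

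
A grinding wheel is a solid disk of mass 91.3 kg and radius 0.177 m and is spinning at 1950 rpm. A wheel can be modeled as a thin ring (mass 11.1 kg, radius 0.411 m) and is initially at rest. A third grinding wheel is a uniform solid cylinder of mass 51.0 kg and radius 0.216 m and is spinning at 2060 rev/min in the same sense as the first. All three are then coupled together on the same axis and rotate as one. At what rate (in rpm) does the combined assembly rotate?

The coupling torques are internal; angular momentum about the shared axis is conserved.
Moments of inertia: I_A = ½(91.3)(0.177)² = 1.430 kg·m²; I_B = (11.1)(0.411)² = 1.875 kg·m²; I_C = ½(51.0)(0.216)² = 1.190 kg·m².
Taking A's sense as positive: L = (1.430)(1950) + (1.190)(2060) = 5240 kg·m²·rpm.
Combined I = 1.430 + 1.875 + 1.190 = 4.495 kg·m².
ω_f = L / I = 5240 / 4.495 = 1166 rpm.

|ω_f| ≈ 1170 rpm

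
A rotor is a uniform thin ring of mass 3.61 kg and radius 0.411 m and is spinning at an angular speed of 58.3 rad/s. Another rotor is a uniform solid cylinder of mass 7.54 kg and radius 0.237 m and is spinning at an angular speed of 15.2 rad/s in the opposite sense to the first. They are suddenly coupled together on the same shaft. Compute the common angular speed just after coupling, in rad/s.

|ω_f| ≈ 39.4 rad/s

No external torque acts about the common axis, so total angular momentum is conserved.
Moments of inertia: I_A = (3.61)(0.411)² = 0.6098 kg·m²; I_B = ½(7.54)(0.237)² = 0.2118 kg·m².
Taking A's sense as positive: L = (0.6098)(58.3) − (0.2118)(15.2) = 32.33 kg·m²·rad/s.
Combined I = 0.6098 + 0.2118 = 0.8216 kg·m².
ω_f = L / I = 32.33 / 0.8216 = 39.36 rad/s.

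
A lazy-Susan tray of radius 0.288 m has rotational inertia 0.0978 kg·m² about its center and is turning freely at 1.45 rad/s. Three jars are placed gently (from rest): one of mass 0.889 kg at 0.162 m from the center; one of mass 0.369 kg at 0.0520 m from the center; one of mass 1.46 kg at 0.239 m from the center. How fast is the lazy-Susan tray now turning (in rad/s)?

No external torque acts about the center; L_before = L_after.
Added inertia Σmr² = (0.889)(0.162)² + (0.369)(0.0520)² + (1.46)(0.239)² = 0.1077 kg·m²; I_f = 0.09780 + 0.1077 = 0.2055 kg·m².
ω_f = I_p ω_i / I_f = (0.09780)(1.45) / 0.2055 = 0.6900 rad/s.

ω_f ≈ 0.690 rad/s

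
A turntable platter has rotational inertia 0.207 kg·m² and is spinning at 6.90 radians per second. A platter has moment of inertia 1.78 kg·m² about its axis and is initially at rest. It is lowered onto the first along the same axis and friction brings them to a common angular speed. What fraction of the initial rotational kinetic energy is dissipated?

fraction ≈ 0.896

The coupling torques are internal; angular momentum about the shared axis is conserved.
Taking A's sense as positive: L = (0.2070)(6.90) = 1.428 kg·m²·rad/s.
Combined I = 0.2070 + 1.780 = 1.987 kg·m².
ω_f = L / I = 1.428 / 1.987 = 0.7188 rad/s.
KE_i = ½ΣIω² = 4.928 J; KE_f = ½(1.987)(0.7188)² = 0.5133 J.
Fraction dissipated = (KE_i − KE_f)/KE_i = 0.8958.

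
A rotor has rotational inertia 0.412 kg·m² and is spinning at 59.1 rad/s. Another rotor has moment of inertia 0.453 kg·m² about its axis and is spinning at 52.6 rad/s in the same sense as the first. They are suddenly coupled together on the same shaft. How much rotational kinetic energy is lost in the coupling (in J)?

ΔKE lost ≈ 4.56 J

No external torque acts about the common axis, so total angular momentum is conserved.
Taking A's sense as positive: L = (0.4120)(59.1) + (0.4530)(52.6) = 48.18 kg·m²·rad/s.
Combined I = 0.4120 + 0.4530 = 0.8650 kg·m².
ω_f = L / I = 48.18 / 0.8650 = 55.70 rad/s.
KE_i = ½ΣIω² = 1346 J; KE_f = ½(0.8650)(55.70)² = 1342 J.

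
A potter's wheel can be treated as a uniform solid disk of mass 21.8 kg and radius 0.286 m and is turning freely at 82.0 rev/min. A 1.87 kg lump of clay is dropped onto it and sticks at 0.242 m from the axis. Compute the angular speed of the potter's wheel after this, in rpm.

ω_f ≈ 73.0 rpm

The added mass arrives with no angular momentum about the axis, and any external torque about the axis is negligible, so the system's angular momentum is conserved.
I_p = ½(21.8)(0.286)² = 0.8916 kg·m².
Added inertia Σmr² = (1.87)(0.242)² = 0.1095 kg·m²; I_f = 0.8916 + 0.1095 = 1.001 kg·m².
ω_f = I_p ω_i / I_f = (0.8916)(82.0) / 1.001 = 73.03 rpm.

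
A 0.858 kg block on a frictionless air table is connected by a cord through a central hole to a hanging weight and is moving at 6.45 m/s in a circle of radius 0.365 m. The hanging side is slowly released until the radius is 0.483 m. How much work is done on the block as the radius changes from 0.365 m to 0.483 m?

Central (radial) force ⇒ zero torque about the center ⇒ m v r is constant.
v₂ = v₁ r₁ / r₂ = (6.45)(0.365) / (0.483) = 4.874 m/s.
W = ΔKE = ½m(v₂² − v₁²) = -7.655 J.

W ≈ -7.66 J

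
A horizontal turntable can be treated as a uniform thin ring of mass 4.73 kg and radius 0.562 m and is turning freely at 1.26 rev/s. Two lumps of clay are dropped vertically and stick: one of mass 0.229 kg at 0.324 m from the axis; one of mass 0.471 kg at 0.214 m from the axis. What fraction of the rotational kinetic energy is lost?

fraction ≈ 0.0296

No external torque acts about the axis; L_before = L_after.
I_p = (4.73)(0.562)² = 1.494 kg·m².
Added inertia Σmr² = (0.229)(0.324)² + (0.471)(0.214)² = 0.04561 kg·m²; I_f = 1.494 + 0.04561 = 1.540 kg·m².
ω_f = I_p ω_i / I_f = (1.494)(1.26) / 1.540 = 1.223 rev/s.
KE_i = ½(1.494)(7.917 rad/s)² = 46.82 J; KE_f = ½(1.540)(7.682)² = 45.43 J.
Fraction lost = 0.02963.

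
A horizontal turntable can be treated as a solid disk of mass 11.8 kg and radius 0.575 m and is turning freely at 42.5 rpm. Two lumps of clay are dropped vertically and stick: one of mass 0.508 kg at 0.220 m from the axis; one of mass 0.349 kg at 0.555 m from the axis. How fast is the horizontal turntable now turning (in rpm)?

The added mass arrives with no angular momentum about the axis, and any external torque about the axis is negligible, so the system's angular momentum is conserved.
I_p = ½(11.8)(0.575)² = 1.951 kg·m².
Added inertia Σmr² = (0.508)(0.220)² + (0.349)(0.555)² = 0.1321 kg·m²; I_f = 1.951 + 0.1321 = 2.083 kg·m².
ω_f = I_p ω_i / I_f = (1.951)(42.5) / 2.083 = 39.80 rpm.

ω_f ≈ 39.8 rpm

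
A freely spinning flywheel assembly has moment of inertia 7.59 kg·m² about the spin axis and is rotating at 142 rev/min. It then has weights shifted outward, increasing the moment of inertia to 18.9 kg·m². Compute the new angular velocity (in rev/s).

ω₂ ≈ 0.950 rev/s

No external torque acts about the spin axis, so angular momentum is conserved.
ω₂ = I₁ω₁ / I₂ = (7.590)(142 rpm) / (18.90) = 57.03 rpm = 0.9504 rev/s.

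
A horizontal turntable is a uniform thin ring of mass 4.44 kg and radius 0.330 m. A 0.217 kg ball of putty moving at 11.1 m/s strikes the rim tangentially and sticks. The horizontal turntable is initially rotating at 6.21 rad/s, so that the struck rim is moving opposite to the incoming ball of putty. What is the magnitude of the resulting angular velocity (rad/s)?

|ω_f| ≈ 4.35 rad/s

The axle reaction passes through the axle and exerts no torque about it; angular momentum about the axle is conserved through the impact.
I_p = (4.44)(0.330)² = 0.4835 kg·m². Taking the sense of the ball of putty's angular momentum as positive, L_{ball} = m v R = (0.217)(11.1)(0.330) = 0.7949 kg·m²/s.
L_i = −I_p ω_p + m v R = −(0.4835)(6.21) + 0.7949 = -2.208 kg·m²/s.
After sticking, I_f = I_p + m R² = 0.4835 + (0.217)(0.330)² = 0.5071 kg·m².
ω_f = L_i / I_f = -2.208 / 0.5071 = -4.353 rad/s.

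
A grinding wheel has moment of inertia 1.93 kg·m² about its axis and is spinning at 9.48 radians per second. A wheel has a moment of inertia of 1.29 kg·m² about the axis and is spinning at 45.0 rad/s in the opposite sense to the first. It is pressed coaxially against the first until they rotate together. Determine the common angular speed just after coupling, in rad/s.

|ω_f| ≈ 12.3 rad/s

No external torque acts about the common axis, so total angular momentum is conserved.
Taking A's sense as positive: L = (1.930)(9.48) − (1.290)(45.0) = -39.75 kg·m²·rad/s.
Combined I = 1.930 + 1.290 = 3.220 kg·m².
ω_f = L / I = -39.75 / 3.220 = -12.35 rad/s.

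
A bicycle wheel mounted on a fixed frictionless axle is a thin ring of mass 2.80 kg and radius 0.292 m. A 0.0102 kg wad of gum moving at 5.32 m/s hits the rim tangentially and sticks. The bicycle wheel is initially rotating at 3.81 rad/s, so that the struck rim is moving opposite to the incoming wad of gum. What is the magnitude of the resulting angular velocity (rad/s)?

|ω_f| ≈ 3.73 rad/s

The axle reaction passes through the axle and exerts no torque about it; angular momentum about the axle is conserved through the impact.
I_p = (2.80)(0.292)² = 0.2387 kg·m². Taking the sense of the wad of gum's angular momentum as positive, L_{wad} = m v R = (0.0102)(5.32)(0.292) = 0.01585 kg·m²/s.
L_i = −I_p ω_p + m v R = −(0.2387)(3.81) + 0.01585 = -0.8938 kg·m²/s.
After sticking, I_f = I_p + m R² = 0.2387 + (0.0102)(0.292)² = 0.2396 kg·m².
ω_f = L_i / I_f = -0.8938 / 0.2396 = -3.730 rad/s.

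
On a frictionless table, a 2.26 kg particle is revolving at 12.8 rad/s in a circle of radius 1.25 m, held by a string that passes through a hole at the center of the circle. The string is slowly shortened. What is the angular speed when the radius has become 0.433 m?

ω₂ ≈ 107 rad/s

The constraining force is radial, so m r² ω about the center is conserved.
ω₂ = ω₁ (r₁/r₂)² = (12.8)(1.25/0.433)² = 106.7 rad/s.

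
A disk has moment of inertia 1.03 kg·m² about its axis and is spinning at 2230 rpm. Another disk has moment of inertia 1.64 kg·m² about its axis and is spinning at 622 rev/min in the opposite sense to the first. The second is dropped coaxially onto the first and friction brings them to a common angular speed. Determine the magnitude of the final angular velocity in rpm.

No external torque acts about the common axis, so total angular momentum is conserved.
Taking A's sense as positive: L = (1.030)(2230) − (1.640)(622) = 1277 kg·m²·rpm.
Combined I = 1.030 + 1.640 = 2.670 kg·m².
ω_f = L / I = 1277 / 2.670 = 478.2 rpm.

|ω_f| ≈ 478 rpm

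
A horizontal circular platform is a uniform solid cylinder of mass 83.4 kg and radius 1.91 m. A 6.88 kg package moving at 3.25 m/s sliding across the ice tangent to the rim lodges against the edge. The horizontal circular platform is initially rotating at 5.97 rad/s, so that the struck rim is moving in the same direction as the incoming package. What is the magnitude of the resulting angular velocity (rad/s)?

The axle reaction passes through the central axle and exerts no torque about it; angular momentum about the central axle is conserved through the impact.
I_p = ½(83.4)(1.91)² = 152.1 kg·m². Taking the sense of the package's angular momentum as positive, L_{package} = m v R = (6.88)(3.25)(1.91) = 42.71 kg·m²/s.
L_i = +I_p ω_p + m v R = +(152.1)(5.97) + 42.71 = 950.9 kg·m²/s.
After sticking, I_f = I_p + m R² = 152.1 + (6.88)(1.91)² = 177.2 kg·m².
ω_f = L_i / I_f = 950.9 / 177.2 = 5.365 rad/s.

|ω_f| ≈ 5.37 rad/s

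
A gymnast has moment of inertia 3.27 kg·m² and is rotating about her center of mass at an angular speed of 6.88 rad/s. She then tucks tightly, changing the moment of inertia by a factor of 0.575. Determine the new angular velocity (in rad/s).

With no external torque about the axis, L is conserved: I₁ω₁ = I₂ω₂.
I₂ = 0.575 × 3.27 = 1.880 kg·m².
ω₂ = I₁ω₁ / I₂ = (3.270)(6.88 rad/s) / (1.880) = 11.97 rad/s.

ω₂ ≈ 12.0 rad/s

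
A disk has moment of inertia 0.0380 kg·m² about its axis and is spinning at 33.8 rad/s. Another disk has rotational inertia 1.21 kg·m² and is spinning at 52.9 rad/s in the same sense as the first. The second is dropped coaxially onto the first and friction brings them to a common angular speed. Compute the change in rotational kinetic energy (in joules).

The coupling torques are internal; angular momentum about the shared axis is conserved.
Taking A's sense as positive: L = (0.03800)(33.8) + (1.210)(52.9) = 65.29 kg·m²·rad/s.
Combined I = 0.03800 + 1.210 = 1.248 kg·m².
ω_f = L / I = 65.29 / 1.248 = 52.32 rad/s.
KE_i = ½ΣIω² = 1715 J; KE_f = ½(1.248)(52.32)² = 1708 J.

ΔKE ≈ -6.72 J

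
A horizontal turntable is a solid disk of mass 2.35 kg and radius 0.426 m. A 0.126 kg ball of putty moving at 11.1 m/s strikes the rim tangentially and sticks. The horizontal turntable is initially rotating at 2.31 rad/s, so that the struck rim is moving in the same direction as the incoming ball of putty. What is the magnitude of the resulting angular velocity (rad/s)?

The axle reaction passes through the axle and exerts no torque about it; angular momentum about the axle is conserved through the impact.
I_p = ½(2.35)(0.426)² = 0.2132 kg·m². Taking the sense of the ball of putty's angular momentum as positive, L_{ball} = m v R = (0.126)(11.1)(0.426) = 0.5958 kg·m²/s.
L_i = +I_p ω_p + m v R = +(0.2132)(2.31) + 0.5958 = 1.088 kg·m²/s.
After sticking, I_f = I_p + m R² = 0.2132 + (0.126)(0.426)² = 0.2361 kg·m².
ω_f = L_i / I_f = 1.088 / 0.2361 = 4.610 rad/s.

|ω_f| ≈ 4.61 rad/s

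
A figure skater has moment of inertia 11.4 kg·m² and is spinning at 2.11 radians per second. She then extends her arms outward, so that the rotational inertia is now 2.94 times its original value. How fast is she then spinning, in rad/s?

ω₂ ≈ 0.718 rad/s

Angular momentum about the spin axis is conserved since the torque about it is zero.
I₂ = 2.94 × 11.4 = 33.52 kg·m².
ω₂ = I₁ω₁ / I₂ = (11.40)(2.11 rad/s) / (33.52) = 0.7177 rad/s.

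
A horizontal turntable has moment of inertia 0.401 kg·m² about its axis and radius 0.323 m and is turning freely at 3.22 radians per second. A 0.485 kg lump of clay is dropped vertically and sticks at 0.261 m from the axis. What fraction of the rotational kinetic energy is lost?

fraction ≈ 0.0761

No external torque acts about the axis; L_before = L_after.
Added inertia Σmr² = (0.485)(0.261)² = 0.03304 kg·m²; I_f = 0.4010 + 0.03304 = 0.4340 kg·m².
ω_f = I_p ω_i / I_f = (0.4010)(3.22) / 0.4340 = 2.975 rad/s.
KE_i = ½(0.4010)(3.220 rad/s)² = 2.079 J; KE_f = ½(0.4340)(2.975)² = 1.921 J.
Fraction lost = 0.07612.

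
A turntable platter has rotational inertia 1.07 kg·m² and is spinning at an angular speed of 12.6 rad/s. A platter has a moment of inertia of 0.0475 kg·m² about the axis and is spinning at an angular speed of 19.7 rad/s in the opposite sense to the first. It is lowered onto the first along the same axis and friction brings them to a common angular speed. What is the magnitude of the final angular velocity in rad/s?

|ω_f| ≈ 11.2 rad/s

The coupling torques are internal; angular momentum about the shared axis is conserved.
Taking A's sense as positive: L = (1.070)(12.6) − (0.04750)(19.7) = 12.55 kg·m²·rad/s.
Combined I = 1.070 + 0.04750 = 1.118 kg·m².
ω_f = L / I = 12.55 / 1.118 = 11.23 rad/s.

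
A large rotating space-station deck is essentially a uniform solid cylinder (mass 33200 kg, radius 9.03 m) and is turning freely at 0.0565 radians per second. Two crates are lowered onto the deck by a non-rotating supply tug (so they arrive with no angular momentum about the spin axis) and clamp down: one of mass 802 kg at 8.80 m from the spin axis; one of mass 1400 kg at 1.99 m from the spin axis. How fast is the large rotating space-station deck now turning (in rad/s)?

The added mass arrives with no angular momentum about the spin axis, and any external torque about the spin axis is negligible, so the system's angular momentum is conserved.
I_p = ½(33200)(9.03)² = 1.354e+06 kg·m².
Added inertia Σmr² = (802)(8.80)² + (1400)(1.99)² = 67650 kg·m²; I_f = 1.354e+06 + 67650 = 1.421e+06 kg·m².
ω_f = I_p ω_i / I_f = (1.354e+06)(0.0565) / 1.421e+06 = 0.05381 rad/s.

ω_f ≈ 0.0538 rad/s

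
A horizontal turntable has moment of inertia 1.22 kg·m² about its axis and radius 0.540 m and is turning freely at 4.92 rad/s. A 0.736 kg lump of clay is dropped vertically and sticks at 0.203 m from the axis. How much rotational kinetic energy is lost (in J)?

The added mass arrives with no angular momentum about the axis, and any external torque about the axis is negligible, so the system's angular momentum is conserved.
Added inertia Σmr² = (0.736)(0.203)² = 0.03033 kg·m²; I_f = 1.220 + 0.03033 = 1.250 kg·m².
ω_f = I_p ω_i / I_f = (1.220)(4.92) / 1.250 = 4.801 rad/s.
KE_i = ½(1.220)(4.920 rad/s)² = 14.77 J; KE_f = ½(1.250)(4.801)² = 14.41 J.

energy lost ≈ 0.358 J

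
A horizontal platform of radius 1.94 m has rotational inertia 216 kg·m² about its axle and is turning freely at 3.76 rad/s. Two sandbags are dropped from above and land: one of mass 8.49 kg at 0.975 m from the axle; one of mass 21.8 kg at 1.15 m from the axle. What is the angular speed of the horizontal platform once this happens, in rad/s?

ω_f ≈ 3.21 rad/s

The added mass arrives with no angular momentum about the axle, and any external torque about the axle is negligible, so the system's angular momentum is conserved.
Added inertia Σmr² = (8.49)(0.975)² + (21.8)(1.15)² = 36.90 kg·m²; I_f = 216.0 + 36.90 = 252.9 kg·m².
ω_f = I_p ω_i / I_f = (216.0)(3.76) / 252.9 = 3.211 rad/s.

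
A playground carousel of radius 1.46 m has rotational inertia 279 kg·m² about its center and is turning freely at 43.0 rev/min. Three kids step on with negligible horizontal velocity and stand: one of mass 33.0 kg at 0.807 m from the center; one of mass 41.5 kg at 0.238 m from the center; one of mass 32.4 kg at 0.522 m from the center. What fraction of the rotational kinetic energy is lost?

fraction ≈ 0.105

The added mass arrives with no angular momentum about the center, and any external torque about the center is negligible, so the system's angular momentum is conserved.
Added inertia Σmr² = (33.0)(0.807)² + (41.5)(0.238)² + (32.4)(0.522)² = 32.67 kg·m²; I_f = 279.0 + 32.67 = 311.7 kg·m².
ω_f = I_p ω_i / I_f = (279.0)(43.0) / 311.7 = 38.49 rpm.
KE_i = ½(279.0)(4.503 rad/s)² = 2829 J; KE_f = ½(311.7)(4.031)² = 2532 J.
Fraction lost = 0.1048.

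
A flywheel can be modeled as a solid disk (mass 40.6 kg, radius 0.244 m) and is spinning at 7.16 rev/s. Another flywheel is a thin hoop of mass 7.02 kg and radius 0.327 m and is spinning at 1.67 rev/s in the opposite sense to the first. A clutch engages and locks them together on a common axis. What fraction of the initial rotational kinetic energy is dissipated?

No external torque acts about the common axis, so total angular momentum is conserved.
Moments of inertia: I_A = ½(40.6)(0.244)² = 1.209 kg·m²; I_B = (7.02)(0.327)² = 0.7506 kg·m².
Taking A's sense as positive: L = (1.209)(7.16) − (0.7506)(1.67) = 7.400 kg·m²·rev/s.
Combined I = 1.209 + 0.7506 = 1.959 kg·m².
ω_f = L / I = 7.400 / 1.959 = 3.777 rev/s.
KE_i = ½ΣIω² = 1264 J; KE_f = ½(1.959)(23.73)² = 551.7 J.
Fraction dissipated = (KE_i − KE_f)/KE_i = 0.5637.

fraction ≈ 0.564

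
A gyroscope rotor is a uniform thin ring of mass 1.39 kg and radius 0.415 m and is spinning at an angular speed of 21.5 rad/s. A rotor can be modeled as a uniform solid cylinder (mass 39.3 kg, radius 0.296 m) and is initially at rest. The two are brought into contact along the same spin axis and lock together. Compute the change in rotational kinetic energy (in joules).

ΔKE ≈ -48.6 J

No external torque acts about the common axis, so total angular momentum is conserved.
Moments of inertia: I_A = (1.39)(0.415)² = 0.2394 kg·m²; I_B = ½(39.3)(0.296)² = 1.722 kg·m².
Taking A's sense as positive: L = (0.2394)(21.5) = 5.147 kg·m²·rad/s.
Combined I = 0.2394 + 1.722 = 1.961 kg·m².
ω_f = L / I = 5.147 / 1.961 = 2.625 rad/s.
KE_i = ½ΣIω² = 55.33 J; KE_f = ½(1.961)(2.625)² = 6.754 J.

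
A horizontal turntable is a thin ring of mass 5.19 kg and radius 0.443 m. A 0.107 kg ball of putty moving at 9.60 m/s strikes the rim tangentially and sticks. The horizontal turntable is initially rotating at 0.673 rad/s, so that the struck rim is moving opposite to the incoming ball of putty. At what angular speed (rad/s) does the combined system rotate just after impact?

|ω_f| ≈ 0.222 rad/s

About the axle the impulsive forces during the collision are internal, so angular momentum about that axis is conserved.
I_p = (5.19)(0.443)² = 1.019 kg·m². Taking the sense of the ball of putty's angular momentum as positive, L_{ball} = m v R = (0.107)(9.60)(0.443) = 0.4550 kg·m²/s.
L_i = −I_p ω_p + m v R = −(1.019)(0.673) + 0.4550 = -0.2304 kg·m²/s.
After sticking, I_f = I_p + m R² = 1.019 + (0.107)(0.443)² = 1.040 kg·m².
ω_f = L_i / I_f = -0.2304 / 1.040 = -0.2217 rad/s.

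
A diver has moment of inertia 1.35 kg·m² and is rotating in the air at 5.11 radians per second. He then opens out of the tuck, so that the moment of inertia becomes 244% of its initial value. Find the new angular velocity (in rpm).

With no external torque about the axis, L is conserved: I₁ω₁ = I₂ω₂.
I₂ = 2.44 × 1.35 = 3.294 kg·m².
ω₂ = I₁ω₁ / I₂ = (1.350)(5.11 rad/s) / (3.294) = 2.094 rad/s = 20.00 rpm.

ω₂ ≈ 20.0 rpm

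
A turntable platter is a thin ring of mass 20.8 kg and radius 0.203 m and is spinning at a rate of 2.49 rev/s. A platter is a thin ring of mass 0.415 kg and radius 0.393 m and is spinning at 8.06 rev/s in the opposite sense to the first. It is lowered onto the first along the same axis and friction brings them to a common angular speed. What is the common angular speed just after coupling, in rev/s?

The coupling torques are internal; angular momentum about the shared axis is conserved.
Moments of inertia: I_A = (20.8)(0.203)² = 0.8571 kg·m²; I_B = (0.415)(0.393)² = 0.06410 kg·m².
Taking A's sense as positive: L = (0.8571)(2.49) − (0.06410)(8.06) = 1.618 kg·m²·rev/s.
Combined I = 0.8571 + 0.06410 = 0.9212 kg·m².
ω_f = L / I = 1.618 / 0.9212 = 1.756 rev/s.

|ω_f| ≈ 1.76 rev/s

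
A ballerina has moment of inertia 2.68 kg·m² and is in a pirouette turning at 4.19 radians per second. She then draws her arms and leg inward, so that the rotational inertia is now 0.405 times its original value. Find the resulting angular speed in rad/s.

ω₂ ≈ 10.3 rad/s

Angular momentum about the spin axis is conserved since the torque about it is zero.
I₂ = 0.405 × 2.68 = 1.085 kg·m².
ω₂ = I₁ω₁ / I₂ = (2.680)(4.19 rad/s) / (1.085) = 10.35 rad/s.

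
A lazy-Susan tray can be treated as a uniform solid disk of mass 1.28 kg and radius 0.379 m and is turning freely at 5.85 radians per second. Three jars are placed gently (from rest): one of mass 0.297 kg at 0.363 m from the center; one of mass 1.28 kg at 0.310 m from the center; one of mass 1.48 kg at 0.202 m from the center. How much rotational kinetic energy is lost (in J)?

No external torque acts about the center; L_before = L_after.
I_p = ½(1.28)(0.379)² = 0.09193 kg·m².
Added inertia Σmr² = (0.297)(0.363)² + (1.28)(0.310)² + (1.48)(0.202)² = 0.2225 kg·m²; I_f = 0.09193 + 0.2225 = 0.3145 kg·m².
ω_f = I_p ω_i / I_f = (0.09193)(5.85) / 0.3145 = 1.710 rad/s.
KE_i = ½(0.09193)(5.850 rad/s)² = 1.573 J; KE_f = ½(0.3145)(1.710)² = 0.4599 J.

energy lost ≈ 1.11 J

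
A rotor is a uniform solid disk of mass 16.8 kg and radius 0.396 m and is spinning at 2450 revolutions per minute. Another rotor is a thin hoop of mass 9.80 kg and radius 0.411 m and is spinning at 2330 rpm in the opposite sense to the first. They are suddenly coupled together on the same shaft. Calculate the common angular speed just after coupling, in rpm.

The coupling torques are internal; angular momentum about the shared axis is conserved.
Moments of inertia: I_A = ½(16.8)(0.396)² = 1.317 kg·m²; I_B = (9.80)(0.411)² = 1.655 kg·m².
Taking A's sense as positive: L = (1.317)(2450) − (1.655)(2330) = -629.9 kg·m²·rpm.
Combined I = 1.317 + 1.655 = 2.973 kg·m².
ω_f = L / I = -629.9 / 2.973 = -211.9 rpm.

|ω_f| ≈ 212 rpm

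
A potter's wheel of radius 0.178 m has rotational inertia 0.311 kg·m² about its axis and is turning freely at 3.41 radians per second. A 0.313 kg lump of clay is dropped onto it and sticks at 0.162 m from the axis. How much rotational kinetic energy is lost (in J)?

energy lost ≈ 0.0465 J

The added mass arrives with no angular momentum about the axis, and any external torque about the axis is negligible, so the system's angular momentum is conserved.
Added inertia Σmr² = (0.313)(0.162)² = 0.008214 kg·m²; I_f = 0.3110 + 0.008214 = 0.3192 kg·m².
ω_f = I_p ω_i / I_f = (0.3110)(3.41) / 0.3192 = 3.322 rad/s.
KE_i = ½(0.3110)(3.410 rad/s)² = 1.808 J; KE_f = ½(0.3192)(3.322)² = 1.762 J.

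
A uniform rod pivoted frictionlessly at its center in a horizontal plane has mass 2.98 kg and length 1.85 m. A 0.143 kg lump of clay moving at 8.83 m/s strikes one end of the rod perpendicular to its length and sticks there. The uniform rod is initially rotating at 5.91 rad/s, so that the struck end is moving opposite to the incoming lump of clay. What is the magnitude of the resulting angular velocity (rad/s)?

|ω_f| ≈ 3.96 rad/s

About the pivot the impulsive forces during the collision are internal, so angular momentum about that axis is conserved.
I_p = (1/12)(2.98)(1.85)² = 0.8499 kg·m². Taking the sense of the lump of clay's angular momentum as positive, L_{lump} = m v R = (0.143)(8.83)(1.85/2) = 1.168 kg·m²/s.
L_i = −I_p ω_p + m v R = −(0.8499)(5.91) + 1.168 = -3.855 kg·m²/s.
After sticking, I_f = I_p + m R² = 0.8499 + (0.143)(1.85/2)² = 0.9723 kg·m².
ω_f = L_i / I_f = -3.855 / 0.9723 = -3.965 rad/s.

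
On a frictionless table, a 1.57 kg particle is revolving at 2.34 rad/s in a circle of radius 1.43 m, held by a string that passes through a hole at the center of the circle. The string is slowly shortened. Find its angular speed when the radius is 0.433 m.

No torque about the axis ⇒ m r₁² ω₁ = m r₂² ω₂.
ω₂ = ω₁ (r₁/r₂)² = (2.34)(1.43/0.433)² = 25.52 rad/s.

ω₂ ≈ 25.5 rad/s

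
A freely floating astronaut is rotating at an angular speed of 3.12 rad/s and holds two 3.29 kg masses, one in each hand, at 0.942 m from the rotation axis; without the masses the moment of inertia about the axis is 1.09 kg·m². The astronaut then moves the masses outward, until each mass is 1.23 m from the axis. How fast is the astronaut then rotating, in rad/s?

No external torque acts about the spin axis, so angular momentum is conserved.
I₁ = 1.09 + 2(3.29)(0.942)² = 6.929 kg·m²; I₂ = 1.09 + 2(3.29)(1.23)² = 11.04 kg·m².
ω₂ = I₁ω₁ / I₂ = (6.929)(3.12 rad/s) / (11.04) = 1.957 rad/s.

ω₂ ≈ 1.96 rad/s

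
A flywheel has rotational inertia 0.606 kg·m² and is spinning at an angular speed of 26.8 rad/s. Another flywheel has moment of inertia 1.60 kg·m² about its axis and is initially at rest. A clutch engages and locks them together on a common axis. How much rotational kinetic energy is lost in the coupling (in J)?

The coupling torques are internal; angular momentum about the shared axis is conserved.
Taking A's sense as positive: L = (0.6060)(26.8) = 16.24 kg·m²·rad/s.
Combined I = 0.6060 + 1.600 = 2.206 kg·m².
ω_f = L / I = 16.24 / 2.206 = 7.362 rad/s.
KE_i = ½ΣIω² = 217.6 J; KE_f = ½(2.206)(7.362)² = 59.78 J.

ΔKE lost ≈ 158 J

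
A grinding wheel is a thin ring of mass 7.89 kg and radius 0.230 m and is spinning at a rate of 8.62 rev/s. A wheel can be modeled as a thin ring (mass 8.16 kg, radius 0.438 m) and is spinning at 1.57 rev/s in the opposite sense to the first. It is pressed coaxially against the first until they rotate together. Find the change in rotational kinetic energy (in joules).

ΔKE ≈ -675 J

No external torque acts about the common axis, so total angular momentum is conserved.
Moments of inertia: I_A = (7.89)(0.230)² = 0.4174 kg·m²; I_B = (8.16)(0.438)² = 1.565 kg·m².
Taking A's sense as positive: L = (0.4174)(8.62) − (1.565)(1.57) = 1.140 kg·m²·rev/s.
Combined I = 0.4174 + 1.565 = 1.983 kg·m².
ω_f = L / I = 1.140 / 1.983 = 0.5750 rev/s.
KE_i = ½ΣIω² = 688.3 J; KE_f = ½(1.983)(3.613)² = 12.94 J.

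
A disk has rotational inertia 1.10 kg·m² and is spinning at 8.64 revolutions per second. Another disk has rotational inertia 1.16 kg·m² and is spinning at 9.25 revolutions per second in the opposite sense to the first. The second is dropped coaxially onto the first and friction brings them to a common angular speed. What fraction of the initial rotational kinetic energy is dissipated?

fraction ≈ 0.996

The coupling torques are internal; angular momentum about the shared axis is conserved.
Taking A's sense as positive: L = (1.100)(8.64) − (1.160)(9.25) = -1.226 kg·m²·rev/s.
Combined I = 1.100 + 1.160 = 2.260 kg·m².
ω_f = L / I = -1.226 / 2.260 = -0.5425 rev/s.
KE_i = ½ΣIω² = 3580 J; KE_f = ½(2.260)(3.408)² = 13.13 J.
Fraction dissipated = (KE_i − KE_f)/KE_i = 0.9963.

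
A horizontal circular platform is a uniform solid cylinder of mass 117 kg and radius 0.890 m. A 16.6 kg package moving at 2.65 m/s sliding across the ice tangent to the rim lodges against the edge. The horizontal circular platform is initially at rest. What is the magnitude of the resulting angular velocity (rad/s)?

About the central axle the impulsive forces during the collision are internal, so angular momentum about that axis is conserved.
I_p = ½(117)(0.890)² = 46.34 kg·m². Taking the sense of the package's angular momentum as positive, L_{package} = m v R = (16.6)(2.65)(0.890) = 39.15 kg·m²/s.
L_i = 0 + 39.15 = 39.15 kg·m²/s.
After sticking, I_f = I_p + m R² = 46.34 + (16.6)(0.890)² = 59.49 kg·m².
ω_f = L_i / I_f = 39.15 / 59.49 = 0.6581 rad/s.

|ω_f| ≈ 0.658 rad/s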